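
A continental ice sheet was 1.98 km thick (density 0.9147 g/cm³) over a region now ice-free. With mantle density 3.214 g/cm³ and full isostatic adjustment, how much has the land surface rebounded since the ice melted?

0.564 km

Removing the load lets mantle flow back in; uplift u satisfies ρ_ice t = ρ_m u.
u = t ρ_ice/ρ_m = 1.98 km × 0.9147/3.214 = 0.564 km.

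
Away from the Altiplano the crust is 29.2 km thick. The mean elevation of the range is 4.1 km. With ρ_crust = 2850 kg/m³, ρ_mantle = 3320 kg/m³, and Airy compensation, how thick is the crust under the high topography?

Root depth r = h ρ_c / (ρ_m − ρ_c) = 4.1 km × 2850 / 470 = 24.86 km.
Total thickness = T + h + r = 29.2 km + 4.1 km + 24.86 km = 58.2 km.

58.2 km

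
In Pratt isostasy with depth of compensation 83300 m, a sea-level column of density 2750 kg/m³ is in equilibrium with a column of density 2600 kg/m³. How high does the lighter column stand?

4810 m

ρ_ref D = ρ (D + h) → h = D (ρ_ref − ρ)/ρ.
h = 83300 m × (2750 − 2600)/2600 = 4810 m.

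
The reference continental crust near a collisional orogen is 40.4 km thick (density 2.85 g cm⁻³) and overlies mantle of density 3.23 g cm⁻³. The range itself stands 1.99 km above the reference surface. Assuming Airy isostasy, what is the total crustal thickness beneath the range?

57.3 km

Root depth r = h ρ_c / (ρ_m − ρ_c) = 1.99 km × 2.85 / 0.38 = 14.93 km.
Total thickness = T + h + r = 40.4 km + 1.99 km + 14.93 km = 57.3 km.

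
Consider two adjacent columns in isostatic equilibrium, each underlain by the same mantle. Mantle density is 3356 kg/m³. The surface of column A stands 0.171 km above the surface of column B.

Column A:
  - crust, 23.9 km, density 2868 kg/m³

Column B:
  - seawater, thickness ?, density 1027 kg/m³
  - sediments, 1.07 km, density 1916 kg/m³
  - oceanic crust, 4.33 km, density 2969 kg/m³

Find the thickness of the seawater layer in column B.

Take the compensation level at the base of the deeper column (depth z_c below the surface of column A) and equate Σ ρ_i t_i down to z_c; mantle fills any gap and the z_c terms cancel.
Column A: 23.9×2868 + (z_c − 23.9)×3356
Column B: 0.171×0 + x×1027 + 1.07×1916 + 4.33×2969 + (z_c − 0.171 − 5.4 − x)×3356
The z_c×3356 term appears on both sides and cancels. Collect the known terms of each column as K = Σ(ρt)_known − 3356 × (depth of known layers): K_A = 68545.2 − 3356×23.9 = −11663.2; K_B = 14905.89 − 3356×(0.171 + 5.4) = −3790.386.
Balance: K_A = K_B − x×(3356 − 1027), so x = (K_B − K_A)/(3356 − 1027) = 7872.81/2329 = 3.38 km.

3.38 km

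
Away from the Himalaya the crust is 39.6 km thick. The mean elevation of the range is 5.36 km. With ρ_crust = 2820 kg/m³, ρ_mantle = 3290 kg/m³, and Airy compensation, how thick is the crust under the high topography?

77.1 km

Root depth r = h ρ_c / (ρ_m − ρ_c) = 5.36 km × 2820 / 470 = 32.16 km.
Total thickness = T + h + r = 39.6 km + 5.36 km + 32.16 km = 77.1 km.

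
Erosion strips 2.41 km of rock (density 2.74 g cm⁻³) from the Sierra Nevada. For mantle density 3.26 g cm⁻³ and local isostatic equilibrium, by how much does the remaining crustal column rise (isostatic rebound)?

Unloading: uplift u = e ρ_c/ρ_m = 2.41 km × 2.74/3.26 = 2.03 km.

2.03 km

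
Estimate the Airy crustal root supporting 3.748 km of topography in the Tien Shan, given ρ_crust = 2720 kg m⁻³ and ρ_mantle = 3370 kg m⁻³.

Isostatic balance requires: the weight of the topography is balanced by the buoyancy of the root, ρ_c h = (ρ_m − ρ_c) r.
r = h · ρ_c / (ρ_m − ρ_c) = 3.748 km × 2720 / (3370 − 2720) = 15.7 km.

15.7 km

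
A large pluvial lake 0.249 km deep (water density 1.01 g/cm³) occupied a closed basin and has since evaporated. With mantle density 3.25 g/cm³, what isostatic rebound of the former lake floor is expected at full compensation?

u = d ρ_w/ρ_m = 0.249 km × 1.01/3.25 = 0.0774 km.

0.0774 km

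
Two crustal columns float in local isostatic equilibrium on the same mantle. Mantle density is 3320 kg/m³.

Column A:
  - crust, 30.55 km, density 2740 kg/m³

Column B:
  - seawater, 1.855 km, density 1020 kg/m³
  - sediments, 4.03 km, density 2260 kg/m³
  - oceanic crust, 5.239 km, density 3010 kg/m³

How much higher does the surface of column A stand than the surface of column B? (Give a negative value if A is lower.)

2.28 km

For any compensation level in the mantle, the mantle terms cancel and isostasy reduces to e = (Σt_A − Σt_B) − (Σ(ρt)_A − Σ(ρt)_B) / ρ_m.
Σt_A = 30.55 km; Σt_B = 11.124 km; Σ(ρt)_A = 83707; Σ(ρt)_B = 26769.29 (in km·kg/m³).
e = (30.55 − 11.124) − (83707 − 26769.29) / 3320 = 2.28 km.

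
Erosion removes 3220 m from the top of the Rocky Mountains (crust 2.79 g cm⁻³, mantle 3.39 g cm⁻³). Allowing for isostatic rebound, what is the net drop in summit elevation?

570 m

Rebound u = e ρ_c/ρ_m = 3220 m × 2.79/3.39 = 2650 m.
Net surface drop = e − u = 3220 m − 2650 m = e (ρ_m − ρ_c)/ρ_m = 570 m.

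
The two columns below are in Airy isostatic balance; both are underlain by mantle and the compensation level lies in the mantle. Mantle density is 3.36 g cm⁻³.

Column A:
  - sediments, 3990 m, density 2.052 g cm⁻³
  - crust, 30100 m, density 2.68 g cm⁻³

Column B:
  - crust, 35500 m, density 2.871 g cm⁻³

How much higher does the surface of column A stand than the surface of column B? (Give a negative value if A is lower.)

2480 m

For any compensation level in the mantle, the mantle terms cancel and isostasy reduces to e = (Σt_A − Σt_B) − (Σ(ρt)_A − Σ(ρt)_B) / ρ_m.
Σt_A = 34090 m; Σt_B = 35500 m; Σ(ρt)_A = 88855.48; Σ(ρt)_B = 101920.5 (in m·g cm⁻³).
e = (34090 − 35500) − (88855.48 − 101920.5) / 3.36 = 2480 m.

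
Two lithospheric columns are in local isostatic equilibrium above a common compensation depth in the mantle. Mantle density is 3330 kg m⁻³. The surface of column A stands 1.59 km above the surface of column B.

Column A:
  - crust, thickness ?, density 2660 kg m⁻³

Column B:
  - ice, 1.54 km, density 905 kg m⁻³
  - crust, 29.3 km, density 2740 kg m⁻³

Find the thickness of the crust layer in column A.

Take the compensation level at the base of the deeper column (depth z_c below the surface of column A) and equate Σ ρ_i t_i down to z_c; mantle fills any gap and the z_c terms cancel.
Column A: x×2660 + (z_c − 0 − x)×3330
Column B: 1.59×0 + 1.54×905 + 29.3×2740 + (z_c − 1.59 − 30.84)×3330
The z_c×3330 term appears on both sides and cancels. Collect the known terms of each column as K = Σ(ρt)_known − 3330 × (depth of known layers): K_A = 0 − 3330×0 = 0; K_B = 81675.7 − 3330×(1.59 + 30.84) = −26316.2.
Balance: K_A − x×(3330 − 2660) = K_B, so x = (K_A − K_B)/(3330 − 2660) = 26316.2/670 = 39.3 km.

39.3 km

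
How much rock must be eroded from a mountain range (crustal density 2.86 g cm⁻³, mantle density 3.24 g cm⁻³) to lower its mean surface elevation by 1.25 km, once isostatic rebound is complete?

10.7 km

Net drop Δ = e − u = e − e ρ_c/ρ_m = e (ρ_m − ρ_c)/ρ_m.
e = Δ ρ_m/(ρ_m − ρ_c) = 1.25 km × 3.24/0.38 = 10.7 km.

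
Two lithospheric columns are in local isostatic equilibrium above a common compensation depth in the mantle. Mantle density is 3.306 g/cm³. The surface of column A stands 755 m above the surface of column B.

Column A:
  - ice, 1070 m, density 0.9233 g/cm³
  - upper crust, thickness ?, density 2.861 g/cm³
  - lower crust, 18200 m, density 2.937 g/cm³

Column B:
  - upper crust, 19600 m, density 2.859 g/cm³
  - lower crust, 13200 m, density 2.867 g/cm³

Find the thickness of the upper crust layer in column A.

17500 m

Take the compensation level at the base of the deeper column (depth z_c below the surface of column A) and equate Σ ρ_i t_i down to z_c; mantle fills any gap and the z_c terms cancel.
Column A: 1070×0.9233 + x×2.861 + 18200×2.937 + (z_c − 19270 − x)×3.306
Column B: 755×0 + 19600×2.859 + 13200×2.867 + (z_c − 755 − 32800)×3.306
The z_c×3.306 term appears on both sides and cancels. Collect the known terms of each column as K = Σ(ρt)_known − 3.306 × (depth of known layers): K_A = 54441.331 − 3.306×19270 = −9265.289; K_B = 93880.8 − 3.306×(755 + 32800) = −17052.03.
Balance: K_A − x×(3.306 − 2.861) = K_B, so x = (K_A − K_B)/(3.306 − 2.861) = 7786.74/0.445 = 17500 m.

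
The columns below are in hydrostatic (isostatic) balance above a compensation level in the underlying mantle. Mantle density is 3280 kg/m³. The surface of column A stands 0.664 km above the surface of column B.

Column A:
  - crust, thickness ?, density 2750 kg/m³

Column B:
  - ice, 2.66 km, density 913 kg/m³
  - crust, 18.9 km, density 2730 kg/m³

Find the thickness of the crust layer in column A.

35.6 km

Take the compensation level at the base of the deeper column (depth z_c below the surface of column A) and equate Σ ρ_i t_i down to z_c; mantle fills any gap and the z_c terms cancel.
Column A: x×2750 + (z_c − 0 − x)×3280
Column B: 0.664×0 + 2.66×913 + 18.9×2730 + (z_c − 0.664 − 21.56)×3280
The z_c×3280 term appears on both sides and cancels. Collect the known terms of each column as K = Σ(ρt)_known − 3280 × (depth of known layers): K_A = 0 − 3280×0 = 0; K_B = 54025.58 − 3280×(0.664 + 21.56) = −18869.14.
Balance: K_A − x×(3280 − 2750) = K_B, so x = (K_A − K_B)/(3280 − 2750) = 18869.1/530 = 35.6 km.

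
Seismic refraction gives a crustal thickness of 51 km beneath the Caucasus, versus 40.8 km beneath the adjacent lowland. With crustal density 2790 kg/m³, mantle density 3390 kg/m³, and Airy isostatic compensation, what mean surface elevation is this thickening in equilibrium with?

Excess crust Δ = 51 km − 40.8 km = 10.2 km, split between elevation h and root r with h + r = Δ.
Airy balance ρ_c h = (ρ_m − ρ_c) r gives r = h ρ_c/(ρ_m − ρ_c), so h (1 + ρ_c/(ρ_m − ρ_c)) = Δ, i.e. h = Δ (ρ_m − ρ_c)/ρ_m.
h = 10.2 km × 600/3390 = 1.81 km.

1.81 km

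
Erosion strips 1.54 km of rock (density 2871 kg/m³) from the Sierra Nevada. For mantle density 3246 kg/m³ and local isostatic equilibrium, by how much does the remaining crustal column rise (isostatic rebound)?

Unloading: uplift u = e ρ_c/ρ_m = 1.54 km × 2871/3246 = 1.36 km.

1.36 km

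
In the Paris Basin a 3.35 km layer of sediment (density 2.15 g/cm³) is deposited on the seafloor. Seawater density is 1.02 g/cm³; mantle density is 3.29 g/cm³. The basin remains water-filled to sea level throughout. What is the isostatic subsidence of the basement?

Submarine loading: the sediment displaces seawater, and the subsidence is in turn flooded, so s (ρ_m − ρ_w) = t (ρ_sed − ρ_w).
s = 3.35 km × (2.15 − 1.02) / (3.29 − 1.02) = 1.67 km.

1.67 km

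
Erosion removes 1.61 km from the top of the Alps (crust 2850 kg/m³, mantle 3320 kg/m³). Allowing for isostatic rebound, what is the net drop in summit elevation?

Rebound u = e ρ_c/ρ_m = 1.61 km × 2850/3320 = 1.382 km.
Net surface drop = e − u = 1.61 km − 1.382 km = e (ρ_m − ρ_c)/ρ_m = 0.228 km.

0.228 km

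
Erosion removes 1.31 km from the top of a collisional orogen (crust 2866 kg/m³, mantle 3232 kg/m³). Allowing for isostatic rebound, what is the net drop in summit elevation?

0.148 km

Rebound u = e ρ_c/ρ_m = 1.31 km × 2866/3232 = 1.162 km.
Net surface drop = e − u = 1.31 km − 1.162 km = e (ρ_m − ρ_c)/ρ_m = 0.148 km.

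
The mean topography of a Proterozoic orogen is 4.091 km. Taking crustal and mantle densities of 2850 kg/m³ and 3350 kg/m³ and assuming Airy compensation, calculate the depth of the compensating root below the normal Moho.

23.3 km

For local isostatic compensation: the weight of the topography is balanced by the buoyancy of the root, ρ_c h = (ρ_m − ρ_c) r.
r = h · ρ_c / (ρ_m − ρ_c) = 4.091 km × 2850 / (3350 − 2850) = 23.3 km.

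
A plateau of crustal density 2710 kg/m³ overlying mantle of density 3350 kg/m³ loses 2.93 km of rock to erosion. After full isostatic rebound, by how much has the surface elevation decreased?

Rebound u = e ρ_c/ρ_m = 2.93 km × 2710/3350 = 2.37 km.
Net surface drop = e − u = 2.93 km − 2.37 km = e (ρ_m − ρ_c)/ρ_m = 0.56 km.

0.56 km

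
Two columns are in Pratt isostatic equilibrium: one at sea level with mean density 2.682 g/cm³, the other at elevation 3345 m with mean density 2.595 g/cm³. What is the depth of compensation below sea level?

99800 m

ρ_ref D = ρ (D + h) → D (ρ_ref − ρ) = ρ h.
D = ρ h/(ρ_ref − ρ) = 2.595 × 3345 m/(2.682 − 2.595) = 99800 m.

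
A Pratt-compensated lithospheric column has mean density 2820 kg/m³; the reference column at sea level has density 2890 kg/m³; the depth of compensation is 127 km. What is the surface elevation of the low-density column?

ρ_ref D = ρ (D + h) → h = D (ρ_ref − ρ)/ρ.
h = 127 km × (2890 − 2820)/2820 = 3.15 km.

3.15 km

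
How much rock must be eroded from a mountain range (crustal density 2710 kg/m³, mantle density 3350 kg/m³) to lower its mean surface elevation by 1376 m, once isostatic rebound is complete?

Net drop Δ = e − u = e − e ρ_c/ρ_m = e (ρ_m − ρ_c)/ρ_m.
e = Δ ρ_m/(ρ_m − ρ_c) = 1376 m × 3350/640 = 7200 m.

7200 m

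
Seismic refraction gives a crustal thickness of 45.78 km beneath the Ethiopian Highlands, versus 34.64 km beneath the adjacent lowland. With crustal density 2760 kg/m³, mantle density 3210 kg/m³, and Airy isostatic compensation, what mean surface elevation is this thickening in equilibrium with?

Excess crust Δ = 45.78 km − 34.64 km = 11.14 km, split between elevation h and root r with h + r = Δ.
Airy balance ρ_c h = (ρ_m − ρ_c) r gives r = h ρ_c/(ρ_m − ρ_c), so h (1 + ρ_c/(ρ_m − ρ_c)) = Δ, i.e. h = Δ (ρ_m − ρ_c)/ρ_m.
h = 11.14 km × 450/3210 = 1.56 km.

1.56 km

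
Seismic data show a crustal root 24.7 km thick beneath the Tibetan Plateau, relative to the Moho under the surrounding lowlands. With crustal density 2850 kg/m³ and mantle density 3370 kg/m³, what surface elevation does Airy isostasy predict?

4.51 km

For local isostatic compensation: ρ_c h = (ρ_m − ρ_c) r.
h = r (ρ_m − ρ_c) / ρ_c = 24.7 km × (3370 − 2850) / 2850 = 4.51 km.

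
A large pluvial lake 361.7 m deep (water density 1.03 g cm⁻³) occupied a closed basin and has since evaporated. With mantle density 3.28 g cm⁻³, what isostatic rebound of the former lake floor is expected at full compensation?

114 m

u = d ρ_w/ρ_m = 361.7 m × 1.03/3.28 = 114 m.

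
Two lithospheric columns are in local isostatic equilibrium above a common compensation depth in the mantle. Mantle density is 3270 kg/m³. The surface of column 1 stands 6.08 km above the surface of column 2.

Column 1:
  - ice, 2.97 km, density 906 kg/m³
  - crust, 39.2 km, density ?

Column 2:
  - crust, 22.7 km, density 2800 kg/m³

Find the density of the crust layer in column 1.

Take the compensation level at the base of the deeper column (depth z_c below the surface of column 1) and equate Σ ρ_i t_i down to z_c; mantle fills any gap and the z_c terms cancel.
Column 1: 2.97×906 + 39.2×ρ + (z_c − 42.17)×3270
Column 2: 6.08×0 + 22.7×2800 + (z_c − 6.08 − 22.7)×3270
The z_c×3270 term appears on both sides and cancels. Collect the known terms of each column as K = Σ(ρt)_known − 3270 × (depth of known layers): K_1 = 2690.82 − 3270×42.17 = −135205.08; K_2 = 63560 − 3270×(6.08 + 22.7) = −30550.6.
Balance: K_1 + 39.2×ρ = K_2, so ρ = (K_2 − K_1)/39.2 = 104654/39.2 = 2670 kg/m³.

2670 kg/m³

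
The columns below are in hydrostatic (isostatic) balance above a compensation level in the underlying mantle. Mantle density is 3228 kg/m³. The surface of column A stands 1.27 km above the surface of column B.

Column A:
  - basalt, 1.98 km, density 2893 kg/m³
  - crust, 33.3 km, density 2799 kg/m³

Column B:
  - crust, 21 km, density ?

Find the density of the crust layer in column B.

Take the compensation level at the base of the deeper column (depth z_c below the surface of column A) and equate Σ ρ_i t_i down to z_c; mantle fills any gap and the z_c terms cancel.
Column A: 1.98×2893 + 33.3×2799 + (z_c − 35.28)×3228
Column B: 1.27×0 + 21×ρ + (z_c − 1.27 − 21)×3228
The z_c×3228 term appears on both sides and cancels. Collect the known terms of each column as K = Σ(ρt)_known − 3228 × (depth of known layers): K_A = 98934.84 − 3228×35.28 = −14949; K_B = 0 − 3228×(1.27 + 21) = −71887.56.
Balance: K_A = K_B + 21×ρ, so ρ = (K_A − K_B)/21 = 56938.6/21 = 2710 kg/m³.

2710 kg/m³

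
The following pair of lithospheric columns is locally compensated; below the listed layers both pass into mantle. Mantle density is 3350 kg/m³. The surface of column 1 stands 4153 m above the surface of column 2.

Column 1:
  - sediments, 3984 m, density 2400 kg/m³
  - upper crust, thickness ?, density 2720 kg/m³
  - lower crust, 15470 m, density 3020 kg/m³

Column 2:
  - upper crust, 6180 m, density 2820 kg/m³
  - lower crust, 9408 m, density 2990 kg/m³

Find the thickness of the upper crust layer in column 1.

18500 m

Take the compensation level at the base of the deeper column (depth z_c below the surface of column 1) and equate Σ ρ_i t_i down to z_c; mantle fills any gap and the z_c terms cancel.
Column 1: 3984×2400 + x×2720 + 15470×3020 + (z_c − 19454 − x)×3350
Column 2: 4153×0 + 6180×2820 + 9408×2990 + (z_c − 4153 − 15588)×3350
The z_c×3350 term appears on both sides and cancels. Collect the known terms of each column as K = Σ(ρt)_known − 3350 × (depth of known layers): K_1 = 56281000 − 3350×19454 = −8889900; K_2 = 45557520 − 3350×(4153 + 15588) = −20574830.
Balance: K_1 − x×(3350 − 2720) = K_2, so x = (K_1 − K_2)/(3350 − 2720) = 11684900/630 = 18500 m.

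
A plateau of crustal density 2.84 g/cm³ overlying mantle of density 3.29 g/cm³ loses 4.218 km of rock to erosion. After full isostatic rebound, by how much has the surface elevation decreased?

0.577 km

Rebound u = e ρ_c/ρ_m = 4.218 km × 2.84/3.29 = 3.641 km.
Net surface drop = e − u = 4.218 km − 3.641 km = e (ρ_m − ρ_c)/ρ_m = 0.577 km.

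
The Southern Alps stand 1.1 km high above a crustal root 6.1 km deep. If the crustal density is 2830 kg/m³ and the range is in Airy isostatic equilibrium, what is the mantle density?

3340 kg/m³

Airy balance: ρ_c h = (ρ_m − ρ_c) r → ρ_m = ρ_c (1 + h/r).
ρ_m = 2830 × (1 + 1.1 km/6.1 km) = 3340 kg/m³.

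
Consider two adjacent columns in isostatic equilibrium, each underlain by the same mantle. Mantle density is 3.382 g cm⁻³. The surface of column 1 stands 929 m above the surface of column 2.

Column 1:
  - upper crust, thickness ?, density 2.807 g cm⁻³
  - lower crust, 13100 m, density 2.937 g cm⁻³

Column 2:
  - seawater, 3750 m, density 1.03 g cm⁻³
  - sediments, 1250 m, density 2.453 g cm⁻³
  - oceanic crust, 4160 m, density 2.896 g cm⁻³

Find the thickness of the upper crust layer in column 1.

Take the compensation level at the base of the deeper column (depth z_c below the surface of column 1) and equate Σ ρ_i t_i down to z_c; mantle fills any gap and the z_c terms cancel.
Column 1: x×2.807 + 13100×2.937 + (z_c − 13100 − x)×3.382
Column 2: 929×0 + 3750×1.03 + 1250×2.453 + 4160×2.896 + (z_c − 929 − 9160)×3.382
The z_c×3.382 term appears on both sides and cancels. Collect the known terms of each column as K = Σ(ρt)_known − 3.382 × (depth of known layers): K_1 = 38474.7 − 3.382×13100 = −5829.5; K_2 = 18976.11 − 3.382×(929 + 9160) = −15144.888.
Balance: K_1 − x×(3.382 − 2.807) = K_2, so x = (K_1 − K_2)/(3.382 − 2.807) = 9315.39/0.575 = 16200 m.

16200 m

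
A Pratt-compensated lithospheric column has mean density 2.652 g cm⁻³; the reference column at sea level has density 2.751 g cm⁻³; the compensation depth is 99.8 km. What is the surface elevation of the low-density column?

ρ_ref D = ρ (D + h) → h = D (ρ_ref − ρ)/ρ.
h = 99.8 km × (2.751 − 2.652)/2.652 = 3.73 km.

3.73 km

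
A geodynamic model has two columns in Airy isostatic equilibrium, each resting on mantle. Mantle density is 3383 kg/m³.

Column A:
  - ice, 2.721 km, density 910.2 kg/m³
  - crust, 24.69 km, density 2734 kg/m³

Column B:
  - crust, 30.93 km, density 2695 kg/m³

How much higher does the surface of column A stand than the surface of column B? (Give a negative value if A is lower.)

For any compensation level in the mantle, the mantle terms cancel and isostasy reduces to e = (Σt_A − Σt_B) − (Σ(ρt)_A − Σ(ρt)_B) / ρ_m.
Σt_A = 27.411 km; Σt_B = 30.93 km; Σ(ρt)_A = 69979.1142; Σ(ρt)_B = 83356.35 (in km·kg/m³).
e = (27.411 − 30.93) − (69979.1142 − 83356.35) / 3383 = 0.435 km.

0.435 km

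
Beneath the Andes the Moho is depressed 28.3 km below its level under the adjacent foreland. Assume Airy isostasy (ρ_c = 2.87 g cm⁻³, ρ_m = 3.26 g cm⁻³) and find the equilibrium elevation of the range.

By Archimedes' principle applied to the lithosphere: ρ_c h = (ρ_m − ρ_c) r.
h = r (ρ_m − ρ_c) / ρ_c = 28.3 km × (3.26 − 2.87) / 2.87 = 3.85 km.

3.85 km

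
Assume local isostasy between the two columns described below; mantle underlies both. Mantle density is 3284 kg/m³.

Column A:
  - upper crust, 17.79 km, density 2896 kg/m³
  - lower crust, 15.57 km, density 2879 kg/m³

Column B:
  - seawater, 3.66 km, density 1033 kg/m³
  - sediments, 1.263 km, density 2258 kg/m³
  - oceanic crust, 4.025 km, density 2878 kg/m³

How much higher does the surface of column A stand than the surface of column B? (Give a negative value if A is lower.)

0.621 km

For any compensation level in the mantle, the mantle terms cancel and isostasy reduces to e = (Σt_A − Σt_B) − (Σ(ρt)_A − Σ(ρt)_B) / ρ_m.
Σt_A = 33.36 km; Σt_B = 8.948 km; Σ(ρt)_A = 96345.87; Σ(ρt)_B = 18216.584 (in km·kg/m³).
e = (33.36 − 8.948) − (96345.87 − 18216.584) / 3284 = 0.621 km.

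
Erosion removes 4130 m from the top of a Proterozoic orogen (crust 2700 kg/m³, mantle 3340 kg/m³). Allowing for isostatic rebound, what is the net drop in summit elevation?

791 m

Rebound u = e ρ_c/ρ_m = 4130 m × 2700/3340 = 3339 m.
Net surface drop = e − u = 4130 m − 3339 m = e (ρ_m − ρ_c)/ρ_m = 791 m.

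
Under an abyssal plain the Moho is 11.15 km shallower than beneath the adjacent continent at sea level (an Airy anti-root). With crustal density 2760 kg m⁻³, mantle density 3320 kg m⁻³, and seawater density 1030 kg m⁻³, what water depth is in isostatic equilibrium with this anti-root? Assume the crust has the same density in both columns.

3.61 km

Replacing a thickness d of crust by seawater at the top must be balanced by replacing crust with mantle at the base: d (ρ_c − ρ_w) = a (ρ_m − ρ_c).
d = a (ρ_m − ρ_c)/(ρ_c − ρ_w) = 11.15 km × 560/1730 = 3.61 km.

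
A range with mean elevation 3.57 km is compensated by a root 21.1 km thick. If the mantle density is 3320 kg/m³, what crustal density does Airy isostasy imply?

2840 kg/m³

ρ_c h = (ρ_m − ρ_c) r → ρ_c (h + r) = ρ_m r → ρ_c = ρ_m r / (h + r).
ρ_c = 3320 × 21.1 km / (3.57 km + 21.1 km) = 2840 kg/m³.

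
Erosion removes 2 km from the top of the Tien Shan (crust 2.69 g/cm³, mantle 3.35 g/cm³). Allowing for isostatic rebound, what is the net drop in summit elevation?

Rebound u = e ρ_c/ρ_m = 2 km × 2.69/3.35 = 1.606 km.
Net surface drop = e − u = 2 km − 1.606 km = e (ρ_m − ρ_c)/ρ_m = 0.394 km.

0.394 km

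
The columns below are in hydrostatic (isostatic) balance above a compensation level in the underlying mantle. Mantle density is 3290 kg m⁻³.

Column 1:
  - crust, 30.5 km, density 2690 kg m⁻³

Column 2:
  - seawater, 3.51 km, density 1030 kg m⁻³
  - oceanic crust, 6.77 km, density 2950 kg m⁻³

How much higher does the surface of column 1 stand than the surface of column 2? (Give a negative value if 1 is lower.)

For any compensation level in the mantle, the mantle terms cancel and isostasy reduces to e = (Σt_1 − Σt_2) − (Σ(ρt)_1 − Σ(ρt)_2) / ρ_m.
Σt_1 = 30.5 km; Σt_2 = 10.28 km; Σ(ρt)_1 = 82045; Σ(ρt)_2 = 23586.8 (in km·kg m⁻³).
e = (30.5 − 10.28) − (82045 − 23586.8) / 3290 = 2.45 km.

2.45 km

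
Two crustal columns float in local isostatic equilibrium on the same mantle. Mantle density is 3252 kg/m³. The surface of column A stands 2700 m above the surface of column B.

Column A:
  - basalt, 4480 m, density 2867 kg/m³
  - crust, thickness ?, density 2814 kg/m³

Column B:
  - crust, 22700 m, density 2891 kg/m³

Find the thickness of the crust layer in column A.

34800 m

Take the compensation level at the base of the deeper column (depth z_c below the surface of column A) and equate Σ ρ_i t_i down to z_c; mantle fills any gap and the z_c terms cancel.
Column A: 4480×2867 + x×2814 + (z_c − 4480 − x)×3252
Column B: 2700×0 + 22700×2891 + (z_c − 2700 − 22700)×3252
The z_c×3252 term appears on both sides and cancels. Collect the known terms of each column as K = Σ(ρt)_known − 3252 × (depth of known layers): K_A = 12844160 − 3252×4480 = −1724800; K_B = 65625700 − 3252×(2700 + 22700) = −16975100.
Balance: K_A − x×(3252 − 2814) = K_B, so x = (K_A − K_B)/(3252 − 2814) = 15250300/438 = 34800 m.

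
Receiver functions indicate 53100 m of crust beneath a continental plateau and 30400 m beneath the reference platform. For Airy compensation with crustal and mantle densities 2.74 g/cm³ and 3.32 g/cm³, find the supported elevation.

Excess crust Δ = 53100 m − 30400 m = 22700 m, split between elevation h and root r with h + r = Δ.
Airy balance ρ_c h = (ρ_m − ρ_c) r gives r = h ρ_c/(ρ_m − ρ_c), so h (1 + ρ_c/(ρ_m − ρ_c)) = Δ, i.e. h = Δ (ρ_m − ρ_c)/ρ_m.
h = 22700 m × 0.58/3.32 = 3970 m.

3970 m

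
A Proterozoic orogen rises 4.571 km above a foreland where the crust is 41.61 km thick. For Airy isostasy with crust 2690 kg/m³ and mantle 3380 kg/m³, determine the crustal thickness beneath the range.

64 km

Root depth r = h ρ_c / (ρ_m − ρ_c) = 4.571 km × 2690 / 690 = 17.82 km.
Total thickness = T + h + r = 41.61 km + 4.571 km + 17.82 km = 64 km.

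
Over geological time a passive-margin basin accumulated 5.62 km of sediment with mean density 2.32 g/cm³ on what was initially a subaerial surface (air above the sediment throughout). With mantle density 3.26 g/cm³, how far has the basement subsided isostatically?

Subaerial load: s = t ρ_sed / ρ_m = 5.62 km × 2.32/3.26 = 4 km.

4 km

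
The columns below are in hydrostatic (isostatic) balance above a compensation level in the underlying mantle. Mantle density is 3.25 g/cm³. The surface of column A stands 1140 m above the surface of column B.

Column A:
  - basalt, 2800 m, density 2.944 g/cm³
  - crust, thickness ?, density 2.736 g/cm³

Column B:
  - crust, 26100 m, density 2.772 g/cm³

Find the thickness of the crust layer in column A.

29800 m

Take the compensation level at the base of the deeper column (depth z_c below the surface of column A) and equate Σ ρ_i t_i down to z_c; mantle fills any gap and the z_c terms cancel.
Column A: 2800×2.944 + x×2.736 + (z_c − 2800 − x)×3.25
Column B: 1140×0 + 26100×2.772 + (z_c − 1140 − 26100)×3.25
The z_c×3.25 term appears on both sides and cancels. Collect the known terms of each column as K = Σ(ρt)_known − 3.25 × (depth of known layers): K_A = 8243.2 − 3.25×2800 = −856.8; K_B = 72349.2 − 3.25×(1140 + 26100) = −16180.8.
Balance: K_A − x×(3.25 − 2.736) = K_B, so x = (K_A − K_B)/(3.25 − 2.736) = 15324/0.514 = 29800 m.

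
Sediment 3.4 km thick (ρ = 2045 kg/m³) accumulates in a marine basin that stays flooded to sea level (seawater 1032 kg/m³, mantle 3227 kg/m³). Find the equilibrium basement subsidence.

Submarine loading: the sediment displaces seawater, and the subsidence is in turn flooded, so s (ρ_m − ρ_w) = t (ρ_sed − ρ_w).
s = 3.4 km × (2045 − 1032) / (3227 − 1032) = 1.57 km.

1.57 km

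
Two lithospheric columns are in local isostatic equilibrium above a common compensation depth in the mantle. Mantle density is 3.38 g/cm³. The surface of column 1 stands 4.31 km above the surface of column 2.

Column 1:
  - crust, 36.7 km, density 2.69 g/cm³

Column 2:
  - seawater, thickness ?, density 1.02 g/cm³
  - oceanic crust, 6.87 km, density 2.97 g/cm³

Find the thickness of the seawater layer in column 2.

Take the compensation level at the base of the deeper column (depth z_c below the surface of column 1) and equate Σ ρ_i t_i down to z_c; mantle fills any gap and the z_c terms cancel.
Column 1: 36.7×2.69 + (z_c − 36.7)×3.38
Column 2: 4.31×0 + x×1.02 + 6.87×2.97 + (z_c − 4.31 − 6.87 − x)×3.38
The z_c×3.38 term appears on both sides and cancels. Collect the known terms of each column as K = Σ(ρt)_known − 3.38 × (depth of known layers): K_1 = 98.723 − 3.38×36.7 = −25.323; K_2 = 20.4039 − 3.38×(4.31 + 6.87) = −17.3845.
Balance: K_1 = K_2 − x×(3.38 − 1.02), so x = (K_2 − K_1)/(3.38 − 1.02) = 7.9385/2.36 = 3.36 km.

3.36 km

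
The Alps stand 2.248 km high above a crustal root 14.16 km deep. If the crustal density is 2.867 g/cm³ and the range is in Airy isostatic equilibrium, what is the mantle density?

3.32 g/cm³

Airy balance: ρ_c h = (ρ_m − ρ_c) r → ρ_m = ρ_c (1 + h/r).
ρ_m = 2.867 × (1 + 2.248 km/14.16 km) = 3.32 g/cm³.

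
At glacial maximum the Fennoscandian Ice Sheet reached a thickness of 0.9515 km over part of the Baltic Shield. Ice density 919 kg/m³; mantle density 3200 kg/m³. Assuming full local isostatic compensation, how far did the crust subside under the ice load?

For local isostatic compensation: the ice load ρ_ice t is balanced by mantle displaced below, ρ_m s.
s = t ρ_ice / ρ_m = 0.9515 km × 919/3200 = 0.273 km.

0.273 km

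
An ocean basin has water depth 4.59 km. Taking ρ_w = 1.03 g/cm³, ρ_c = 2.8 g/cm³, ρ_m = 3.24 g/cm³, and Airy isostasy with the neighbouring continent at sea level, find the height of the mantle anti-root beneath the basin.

18.5 km

By Archimedes' principle applied to the lithosphere: replacing crust with seawater at the top is compensated by replacing crust with mantle at the base: d (ρ_c − ρ_w) = a (ρ_m − ρ_c).
a = d (ρ_c − ρ_w)/(ρ_m − ρ_c) = 4.59 km × 1.77/0.44 = 18.5 km.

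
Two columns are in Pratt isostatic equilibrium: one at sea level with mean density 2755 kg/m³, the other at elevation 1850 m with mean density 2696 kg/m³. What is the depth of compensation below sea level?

84500 m

ρ_ref D = ρ (D + h) → D (ρ_ref − ρ) = ρ h.
D = ρ h/(ρ_ref − ρ) = 2696 × 1850 m/(2755 − 2696) = 84500 m.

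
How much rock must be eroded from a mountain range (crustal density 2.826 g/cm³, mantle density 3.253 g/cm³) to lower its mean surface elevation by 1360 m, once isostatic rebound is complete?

Net drop Δ = e − u = e − e ρ_c/ρ_m = e (ρ_m − ρ_c)/ρ_m.
e = Δ ρ_m/(ρ_m − ρ_c) = 1360 m × 3.253/0.427 = 10400 m.

10400 m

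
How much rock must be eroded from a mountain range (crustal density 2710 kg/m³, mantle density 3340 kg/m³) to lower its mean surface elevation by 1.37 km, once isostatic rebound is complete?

7.26 km

Net drop Δ = e − u = e − e ρ_c/ρ_m = e (ρ_m − ρ_c)/ρ_m.
e = Δ ρ_m/(ρ_m − ρ_c) = 1.37 km × 3340/630 = 7.26 km.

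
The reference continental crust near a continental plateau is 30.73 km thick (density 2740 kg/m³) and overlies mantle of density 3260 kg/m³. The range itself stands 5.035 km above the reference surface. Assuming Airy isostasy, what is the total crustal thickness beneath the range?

62.3 km

Root depth r = h ρ_c / (ρ_m − ρ_c) = 5.035 km × 2740 / 520 = 26.53 km.
Total thickness = T + h + r = 30.73 km + 5.035 km + 26.53 km = 62.3 km.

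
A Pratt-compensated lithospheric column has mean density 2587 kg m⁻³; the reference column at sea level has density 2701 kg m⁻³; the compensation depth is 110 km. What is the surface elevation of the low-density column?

ρ_ref D = ρ (D + h) → h = D (ρ_ref − ρ)/ρ.
h = 110 km × (2701 − 2587)/2587 = 4.85 km.

4.85 km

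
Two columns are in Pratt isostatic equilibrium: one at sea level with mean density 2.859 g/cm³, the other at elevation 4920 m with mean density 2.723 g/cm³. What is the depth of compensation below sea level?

98500 m

ρ_ref D = ρ (D + h) → D (ρ_ref − ρ) = ρ h.
D = ρ h/(ρ_ref − ρ) = 2.723 × 4920 m/(2.859 − 2.723) = 98500 m.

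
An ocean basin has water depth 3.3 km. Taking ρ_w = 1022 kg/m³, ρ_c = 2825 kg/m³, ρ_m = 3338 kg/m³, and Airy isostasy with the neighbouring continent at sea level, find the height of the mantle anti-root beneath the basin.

11.6 km

For local isostatic compensation: replacing crust with seawater at the top is compensated by replacing crust with mantle at the base: d (ρ_c − ρ_w) = a (ρ_m − ρ_c).
a = d (ρ_c − ρ_w)/(ρ_m − ρ_c) = 3.3 km × 1803/513 = 11.6 km.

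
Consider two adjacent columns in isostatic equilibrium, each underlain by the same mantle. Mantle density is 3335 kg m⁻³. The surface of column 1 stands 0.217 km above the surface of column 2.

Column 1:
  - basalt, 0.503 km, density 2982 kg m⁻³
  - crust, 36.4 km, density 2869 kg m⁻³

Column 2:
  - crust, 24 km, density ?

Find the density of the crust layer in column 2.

Take the compensation level at the base of the deeper column (depth z_c below the surface of column 1) and equate Σ ρ_i t_i down to z_c; mantle fills any gap and the z_c terms cancel.
Column 1: 0.503×2982 + 36.4×2869 + (z_c − 36.903)×3335
Column 2: 0.217×0 + 24×ρ + (z_c − 0.217 − 24)×3335
The z_c×3335 term appears on both sides and cancels. Collect the known terms of each column as K = Σ(ρt)_known − 3335 × (depth of known layers): K_1 = 105931.546 − 3335×36.903 = −17139.959; K_2 = 0 − 3335×(0.217 + 24) = −80763.695.
Balance: K_1 = K_2 + 24×ρ, so ρ = (K_1 − K_2)/24 = 63623.7/24 = 2650 kg m⁻³.

2650 kg m⁻³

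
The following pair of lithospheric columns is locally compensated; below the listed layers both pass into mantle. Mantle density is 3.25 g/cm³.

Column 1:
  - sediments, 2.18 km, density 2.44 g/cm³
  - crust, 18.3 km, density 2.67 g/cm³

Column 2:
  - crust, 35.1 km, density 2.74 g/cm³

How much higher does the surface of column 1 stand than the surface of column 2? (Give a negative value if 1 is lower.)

−1.7 km

For any compensation level in the mantle, the mantle terms cancel and isostasy reduces to e = (Σt_1 − Σt_2) − (Σ(ρt)_1 − Σ(ρt)_2) / ρ_m.
Σt_1 = 20.48 km; Σt_2 = 35.1 km; Σ(ρt)_1 = 54.1802; Σ(ρt)_2 = 96.174 (in km·g/cm³).
e = (20.48 − 35.1) − (54.1802 − 96.174) / 3.25 = −1.7 km.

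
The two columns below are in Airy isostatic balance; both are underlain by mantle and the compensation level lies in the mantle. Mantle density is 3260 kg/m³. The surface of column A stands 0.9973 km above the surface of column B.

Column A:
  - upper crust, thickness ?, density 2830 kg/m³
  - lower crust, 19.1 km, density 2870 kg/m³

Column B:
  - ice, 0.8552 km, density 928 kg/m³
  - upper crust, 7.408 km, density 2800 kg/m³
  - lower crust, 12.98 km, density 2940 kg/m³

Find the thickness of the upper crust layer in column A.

12.5 km

Take the compensation level at the base of the deeper column (depth z_c below the surface of column A) and equate Σ ρ_i t_i down to z_c; mantle fills any gap and the z_c terms cancel.
Column A: x×2830 + 19.1×2870 + (z_c − 19.1 − x)×3260
Column B: 0.9973×0 + 0.8552×928 + 7.408×2800 + 12.98×2940 + (z_c − 0.9973 − 21.2432)×3260
The z_c×3260 term appears on both sides and cancels. Collect the known terms of each column as K = Σ(ρt)_known − 3260 × (depth of known layers): K_A = 54817 − 3260×19.1 = −7449; K_B = 59697.2256 − 3260×(0.9973 + 21.2432) = −12806.8044.
Balance: K_A − x×(3260 − 2830) = K_B, so x = (K_A − K_B)/(3260 − 2830) = 5357.8/430 = 12.5 km.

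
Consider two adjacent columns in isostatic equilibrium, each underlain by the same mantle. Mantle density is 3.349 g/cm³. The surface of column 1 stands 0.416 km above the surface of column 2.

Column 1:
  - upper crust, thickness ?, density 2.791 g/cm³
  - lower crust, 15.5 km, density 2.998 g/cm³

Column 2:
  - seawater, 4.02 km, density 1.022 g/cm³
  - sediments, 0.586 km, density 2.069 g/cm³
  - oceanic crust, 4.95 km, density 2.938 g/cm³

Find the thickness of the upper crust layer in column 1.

Take the compensation level at the base of the deeper column (depth z_c below the surface of column 1) and equate Σ ρ_i t_i down to z_c; mantle fills any gap and the z_c terms cancel.
Column 1: x×2.791 + 15.5×2.998 + (z_c − 15.5 − x)×3.349
Column 2: 0.416×0 + 4.02×1.022 + 0.586×2.069 + 4.95×2.938 + (z_c − 0.416 − 9.556)×3.349
The z_c×3.349 term appears on both sides and cancels. Collect the known terms of each column as K = Σ(ρt)_known − 3.349 × (depth of known layers): K_1 = 46.469 − 3.349×15.5 = −5.4405; K_2 = 19.863974 − 3.349×(0.416 + 9.556) = −13.532254.
Balance: K_1 − x×(3.349 − 2.791) = K_2, so x = (K_1 − K_2)/(3.349 − 2.791) = 8.09175/0.558 = 14.5 km.

14.5 km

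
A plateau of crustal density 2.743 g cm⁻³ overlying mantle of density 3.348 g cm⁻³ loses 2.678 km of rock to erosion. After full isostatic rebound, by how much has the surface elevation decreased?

Rebound u = e ρ_c/ρ_m = 2.678 km × 2.743/3.348 = 2.194 km.
Net surface drop = e − u = 2.678 km − 2.194 km = e (ρ_m − ρ_c)/ρ_m = 0.484 km.

0.484 km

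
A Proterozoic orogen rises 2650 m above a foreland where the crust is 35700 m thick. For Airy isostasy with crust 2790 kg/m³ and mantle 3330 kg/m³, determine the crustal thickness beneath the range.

Root depth r = h ρ_c / (ρ_m − ρ_c) = 2650 m × 2790 / 540 = 13690 m.
Total thickness = T + h + r = 35700 m + 2650 m + 13690 m = 52000 m.

52000 m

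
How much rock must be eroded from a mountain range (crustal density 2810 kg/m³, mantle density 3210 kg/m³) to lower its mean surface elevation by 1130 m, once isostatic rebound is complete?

9070 m

Net drop Δ = e − u = e − e ρ_c/ρ_m = e (ρ_m − ρ_c)/ρ_m.
e = Δ ρ_m/(ρ_m − ρ_c) = 1130 m × 3210/400 = 9070 m.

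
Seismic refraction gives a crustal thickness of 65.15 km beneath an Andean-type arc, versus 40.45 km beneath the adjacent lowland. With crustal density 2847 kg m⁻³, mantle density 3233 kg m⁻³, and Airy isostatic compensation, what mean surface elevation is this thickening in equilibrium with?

Excess crust Δ = 65.15 km − 40.45 km = 24.7 km, split between elevation h and root r with h + r = Δ.
Airy balance ρ_c h = (ρ_m − ρ_c) r gives r = h ρ_c/(ρ_m − ρ_c), so h (1 + ρ_c/(ρ_m − ρ_c)) = Δ, i.e. h = Δ (ρ_m − ρ_c)/ρ_m.
h = 24.7 km × 386/3233 = 2.95 km.

2.95 km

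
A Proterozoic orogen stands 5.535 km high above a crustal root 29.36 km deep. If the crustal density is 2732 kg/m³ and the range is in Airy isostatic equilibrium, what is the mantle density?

3250 kg/m³

Airy balance: ρ_c h = (ρ_m − ρ_c) r → ρ_m = ρ_c (1 + h/r).
ρ_m = 2732 × (1 + 5.535 km/29.36 km) = 3250 kg/m³.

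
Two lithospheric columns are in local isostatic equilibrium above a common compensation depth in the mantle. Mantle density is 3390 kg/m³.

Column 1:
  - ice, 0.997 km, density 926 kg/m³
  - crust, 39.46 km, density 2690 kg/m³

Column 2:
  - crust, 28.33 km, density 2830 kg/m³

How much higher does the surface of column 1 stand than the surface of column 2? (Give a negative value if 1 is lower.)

For any compensation level in the mantle, the mantle terms cancel and isostasy reduces to e = (Σt_1 − Σt_2) − (Σ(ρt)_1 − Σ(ρt)_2) / ρ_m.
Σt_1 = 40.457 km; Σt_2 = 28.33 km; Σ(ρt)_1 = 107070.622; Σ(ρt)_2 = 80173.9 (in km·kg/m³).
e = (40.457 − 28.33) − (107070.622 − 80173.9) / 3390 = 4.19 km.

4.19 km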